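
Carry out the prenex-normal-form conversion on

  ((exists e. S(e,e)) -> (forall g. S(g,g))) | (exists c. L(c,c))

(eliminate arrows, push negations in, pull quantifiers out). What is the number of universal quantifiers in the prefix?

2

Eliminate → and ↔ using ¬ and ∨.
  ~(exists e. S(e,e)) | (forall g. S(g,g)) | (exists c. L(c,c))
Move each ¬ inward, flipping quantifiers it crosses:
  (forall e. ~S(e,e)) | (forall g. S(g,g)) | (exists c. L(c,c))
All bound variables are already distinct, so no renaming is needed.
Finally move all quantifiers to the prefix:
  forall e. forall g. exists c. (~S(e,e) | S(g,g) | L(c,c))
The prefix is forall e forall g exists c: 2 universal, 1 existential.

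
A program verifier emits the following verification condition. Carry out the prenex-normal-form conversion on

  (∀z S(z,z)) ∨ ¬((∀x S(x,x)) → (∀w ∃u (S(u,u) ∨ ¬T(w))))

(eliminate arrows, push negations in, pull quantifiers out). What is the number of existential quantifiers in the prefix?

1

First replace A → B with ¬A ∨ B.
  (∀z S(z,z)) ∨ ¬(¬(∀x S(x,x)) ∨ (∀w ∃u (S(u,u) ∨ ¬T(w))))
Push ¬ through the quantifiers and connectives to reach negation normal form:
  (∀z S(z,z)) ∨ (∀x S(x,x)) ∧ (∃w ∀u (¬S(u,u) ∧ T(w)))
All bound variables are already distinct, so no renaming is needed.
Finally move all quantifiers to the prefix:
  ∀z ∀x ∃w ∀u (S(z,z) ∨ S(x,x) ∧ ¬S(u,u) ∧ T(w))
The prefix is ∀z ∀x ∃w ∀u: 3 universal, 1 existential.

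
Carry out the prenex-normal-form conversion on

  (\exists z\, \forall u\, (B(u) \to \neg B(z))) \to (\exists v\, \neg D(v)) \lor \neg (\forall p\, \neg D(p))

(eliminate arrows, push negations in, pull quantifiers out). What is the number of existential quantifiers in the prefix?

3

First replace A → B with ¬A ∨ B.
  \neg (\exists z\, \forall u\, (\neg B(u) \lor \neg B(z))) \lor (\exists v\, \neg D(v)) \lor \neg (\forall p\, \neg D(p))
Push ¬ through the quantifiers and connectives to reach negation normal form:
  (\forall z\, \exists u\, (B(u) \land B(z))) \lor (\exists v\, \neg D(v)) \lor (\exists p\, D(p))
All bound variables are already distinct, so no renaming is needed.
Finally move all quantifiers to the prefix:
  \forall z\, \exists u\, \exists v\, \exists p\, (B(u) \land B(z) \lor \neg D(v) \lor D(p))
The prefix is \forall z \exists u \exists v \exists p: 1 universal, 3 existential.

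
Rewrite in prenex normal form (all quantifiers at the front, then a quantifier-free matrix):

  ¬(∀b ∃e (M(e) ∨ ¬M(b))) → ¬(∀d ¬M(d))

Rewrite implications/biconditionals: A → B as ¬A ∨ B.
  ¬¬(∀b ∃e (M(e) ∨ ¬M(b))) ∨ ¬(∀d ¬M(d))
Push ¬ through the quantifiers and connectives to reach negation normal form:
  (∀b ∃e (M(e) ∨ ¬M(b))) ∨ (∃d M(d))
All bound variables are already distinct, so no renaming is needed.
Finally move all quantifiers to the prefix:
  ∀b ∃e ∃d (M(e) ∨ ¬M(b) ∨ M(d))

∀b ∃e ∃d (M(e) ∨ ¬M(b) ∨ M(d))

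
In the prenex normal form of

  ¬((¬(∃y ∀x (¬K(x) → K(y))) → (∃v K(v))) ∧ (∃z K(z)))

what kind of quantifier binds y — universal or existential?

universal

First replace A → B with ¬A ∨ B.
  ¬((¬¬(∃y ∀x (¬¬K(x) ∨ K(y))) ∨ (∃v K(v))) ∧ (∃z K(z)))
Move each ¬ inward, flipping quantifiers it crosses:
  (∀y ∃x (¬K(x) ∧ ¬K(y))) ∧ (∀v ¬K(v)) ∨ (∀z ¬K(z))
All bound variables are already distinct, so no renaming is needed.
Pull the quantifiers to the front (each side's bound variable is not free in the other side):
  ∀y ∃x ∀v ∀z (¬K(x) ∧ ¬K(y) ∧ ¬K(v) ∨ ¬K(z))
The quantifier ∃y sits under an odd number of negations (counting the antecedent side of each →), so it flips to ∀y.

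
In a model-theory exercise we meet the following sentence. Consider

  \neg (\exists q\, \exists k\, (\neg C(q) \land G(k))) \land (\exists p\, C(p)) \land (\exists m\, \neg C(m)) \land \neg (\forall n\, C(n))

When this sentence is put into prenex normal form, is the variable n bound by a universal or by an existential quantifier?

existential

Drive negations inward (¬∀x A ≡ ∃x ¬A, ¬∃x A ≡ ∀x ¬A, De Morgan for ∧/∨):
  (\forall q\, \forall k\, (C(q) \lor \neg G(k))) \land (\exists p\, C(p)) \land (\exists m\, \neg C(m)) \land (\exists n\, \neg C(n))
All bound variables are already distinct, so no renaming is needed.
Pull the quantifiers to the front (each side's bound variable is not free in the other side):
  \forall q\, \forall k\, \exists p\, \exists m\, \exists n\, ((C(q) \lor \neg G(k)) \land C(p) \land \neg C(m) \land \neg C(n))
The quantifier \forall n sits under an odd number of negations, so it flips to \exists n.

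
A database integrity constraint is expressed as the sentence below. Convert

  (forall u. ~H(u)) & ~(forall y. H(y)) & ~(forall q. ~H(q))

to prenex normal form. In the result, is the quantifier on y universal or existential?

Drive negations inward (¬∀x A ≡ ∃x ¬A, ¬∃x A ≡ ∀x ¬A, De Morgan for ∧/∨):
  (forall u. ~H(u)) & (exists y. ~H(y)) & (exists q. H(q))
Pull the quantifiers to the front (each side's bound variable is not free in the other side):
  forall u. exists y. exists q. (~H(u) & ~H(y) & H(q))
The quantifier forall y sits under an odd number of negations, so it flips to exists y.

existential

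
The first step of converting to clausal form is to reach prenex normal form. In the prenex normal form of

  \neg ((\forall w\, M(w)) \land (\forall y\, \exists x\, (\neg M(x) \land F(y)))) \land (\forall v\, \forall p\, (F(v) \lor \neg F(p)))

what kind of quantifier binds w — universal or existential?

Push ¬ through the quantifiers and connectives to reach negation normal form:
  ((\exists w\, \neg M(w)) \lor (\exists y\, \forall x\, (M(x) \lor \neg F(y)))) \land (\forall v\, \forall p\, (F(v) \lor \neg F(p)))
Pull the quantifiers to the front (each side's bound variable is not free in the other side):
  \exists w\, \exists y\, \forall x\, \forall v\, \forall p\, ((\neg M(w) \lor M(x) \lor \neg F(y)) \land (F(v) \lor \neg F(p)))
The quantifier \forall w sits under an odd number of negations, so it flips to \exists w.

existential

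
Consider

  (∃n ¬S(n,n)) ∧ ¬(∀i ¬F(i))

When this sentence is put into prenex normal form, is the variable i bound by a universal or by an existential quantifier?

Push ¬ through the quantifiers and connectives to reach negation normal form:
  (∃n ¬S(n,n)) ∧ (∃i F(i))
All bound variables are already distinct, so no renaming is needed.
Pull the quantifiers to the front (each side's bound variable is not free in the other side):
  ∃n ∃i (¬S(n,n) ∧ F(i))
The quantifier ∀i sits under an odd number of negations, so it flips to ∃i.

existential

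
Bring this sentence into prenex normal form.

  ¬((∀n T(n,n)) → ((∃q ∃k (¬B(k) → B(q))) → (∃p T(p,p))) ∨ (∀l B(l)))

Rewrite implications/biconditionals: A → B as ¬A ∨ B.
  ¬(¬(∀n T(n,n)) ∨ ¬(∃q ∃k (¬¬B(k) ∨ B(q))) ∨ (∃p T(p,p)) ∨ (∀l B(l)))
Push ¬ through the quantifiers and connectives to reach negation normal form:
  (∀n T(n,n)) ∧ (∃q ∃k (B(k) ∨ B(q))) ∧ (∀p ¬T(p,p)) ∧ (∃l ¬B(l))
All bound variables are already distinct, so no renaming is needed.
Finally move all quantifiers to the prefix:
  ∀n ∃q ∃k ∀p ∃l (T(n,n) ∧ (B(k) ∨ B(q)) ∧ ¬T(p,p) ∧ ¬B(l))

∀n ∃q ∃k ∀p ∃l (T(n,n) ∧ (B(k) ∨ B(q)) ∧ ¬T(p,p) ∧ ¬B(l))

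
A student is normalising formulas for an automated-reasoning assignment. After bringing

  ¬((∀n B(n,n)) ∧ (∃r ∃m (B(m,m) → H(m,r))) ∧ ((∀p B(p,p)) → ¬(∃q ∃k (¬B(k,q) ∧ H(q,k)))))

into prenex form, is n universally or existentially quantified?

Eliminate → and ↔ using ¬ and ∨.
  ¬((∀n B(n,n)) ∧ (∃r ∃m (¬B(m,m) ∨ H(m,r))) ∧ (¬(∀p B(p,p)) ∨ ¬(∃q ∃k (¬B(k,q) ∧ H(q,k)))))
Move each ¬ inward, flipping quantifiers it crosses:
  (∃n ¬B(n,n)) ∨ (∀r ∀m (B(m,m) ∧ ¬H(m,r))) ∨ (∀p B(p,p)) ∧ (∃q ∃k (¬B(k,q) ∧ H(q,k)))
Pull the quantifiers to the front (each side's bound variable is not free in the other side):
  ∃n ∀r ∀m ∀p ∃q ∃k (¬B(n,n) ∨ B(m,m) ∧ ¬H(m,r) ∨ B(p,p) ∧ ¬B(k,q) ∧ H(q,k))
The quantifier ∀n sits under an odd number of negations (counting the antecedent side of each →), so it flips to ∃n.

existential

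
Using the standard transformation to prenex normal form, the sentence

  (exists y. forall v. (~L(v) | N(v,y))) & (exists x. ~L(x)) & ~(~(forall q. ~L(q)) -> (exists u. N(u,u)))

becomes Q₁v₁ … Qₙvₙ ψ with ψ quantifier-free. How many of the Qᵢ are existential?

3

Rewrite implications/biconditionals: A → B as ¬A ∨ B.
  (exists y. forall v. (~L(v) | N(v,y))) & (exists x. ~L(x)) & ~(~~(forall q. ~L(q)) | (exists u. N(u,u)))
Move each ¬ inward, flipping quantifiers it crosses:
  (exists y. forall v. (~L(v) | N(v,y))) & (exists x. ~L(x)) & (exists q. L(q)) & (forall u. ~N(u,u))
All bound variables are already distinct, so no renaming is needed.
Pull the quantifiers to the front (each side's bound variable is not free in the other side):
  exists y. forall v. exists x. exists q. forall u. ((~L(v) | N(v,y)) & ~L(x) & L(q) & ~N(u,u))
The prefix is exists y forall v exists x exists q forall u: 2 universal, 3 existential.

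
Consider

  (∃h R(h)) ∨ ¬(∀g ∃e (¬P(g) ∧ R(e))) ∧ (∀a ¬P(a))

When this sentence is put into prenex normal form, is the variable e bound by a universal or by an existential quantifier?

universal

Push ¬ through the quantifiers and connectives to reach negation normal form:
  (∃h R(h)) ∨ (∃g ∀e (P(g) ∨ ¬R(e))) ∧ (∀a ¬P(a))
Pull the quantifiers to the front (each side's bound variable is not free in the other side):
  ∃h ∃g ∀e ∀a (R(h) ∨ (P(g) ∨ ¬R(e)) ∧ ¬P(a))
The quantifier ∃e sits under an odd number of negations, so it flips to ∀e.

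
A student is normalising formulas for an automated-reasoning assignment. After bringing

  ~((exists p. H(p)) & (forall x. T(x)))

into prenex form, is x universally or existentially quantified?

Drive negations inward (¬∀x A ≡ ∃x ¬A, ¬∃x A ≡ ∀x ¬A, De Morgan for ∧/∨):
  (forall p. ~H(p)) | (exists x. ~T(x))
Finally move all quantifiers to the prefix:
  forall p. exists x. (~H(p) | ~T(x))
The quantifier forall x sits under an odd number of negations, so it flips to exists x.

existential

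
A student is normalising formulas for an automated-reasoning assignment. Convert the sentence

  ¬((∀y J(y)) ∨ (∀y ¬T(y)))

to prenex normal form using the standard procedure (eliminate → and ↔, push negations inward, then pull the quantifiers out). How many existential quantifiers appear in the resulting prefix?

Drive negations inward (¬∀x A ≡ ∃x ¬A, ¬∃x A ≡ ∀x ¬A, De Morgan for ∧/∨):
  (∃y ¬J(y)) ∧ (∃y T(y))
Give each quantifier a distinct variable: y↦c.
  (∃y ¬J(y)) ∧ (∃c T(c))
Pull the quantifiers to the front (each side's bound variable is not free in the other side):
  ∃y ∃c (¬J(y) ∧ T(c))
The prefix is ∃y ∃c: 0 universal, 2 existential.

2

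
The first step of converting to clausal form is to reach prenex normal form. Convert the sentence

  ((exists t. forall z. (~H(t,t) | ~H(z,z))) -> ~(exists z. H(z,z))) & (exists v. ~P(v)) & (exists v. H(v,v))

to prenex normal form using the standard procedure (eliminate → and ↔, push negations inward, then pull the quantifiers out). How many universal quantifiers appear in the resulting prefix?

2

Eliminate → and ↔ using ¬ and ∨.
  (~(exists t. forall z. (~H(t,t) | ~H(z,z))) | ~(exists z. H(z,z))) & (exists v. ~P(v)) & (exists v. H(v,v))
Drive negations inward (¬∀x A ≡ ∃x ¬A, ¬∃x A ≡ ∀x ¬A, De Morgan for ∧/∨):
  ((forall t. exists z. (H(t,t) & H(z,z))) | (forall z. ~H(z,z))) & (exists v. ~P(v)) & (exists v. H(v,v))
Standardize variables apart so no two quantifiers bind the same name: z↦u1, v↦w1.
  ((forall t. exists z. (H(t,t) & H(z,z))) | (forall u1. ~H(u1,u1))) & (exists v. ~P(v)) & (exists w1. H(w1,w1))
Pull the quantifiers to the front (each side's bound variable is not free in the other side):
  forall t. exists z. forall u1. exists v. exists w1. ((H(t,t) & H(z,z) | ~H(u1,u1)) & ~P(v) & H(w1,w1))
The prefix is forall t exists z forall u1 exists v exists w1: 2 universal, 3 existential.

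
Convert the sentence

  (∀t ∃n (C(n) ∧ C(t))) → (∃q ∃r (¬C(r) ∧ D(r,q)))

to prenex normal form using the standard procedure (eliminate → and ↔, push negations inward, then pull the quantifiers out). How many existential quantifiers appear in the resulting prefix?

Rewrite implications/biconditionals: A → B as ¬A ∨ B.
  ¬(∀t ∃n (C(n) ∧ C(t))) ∨ (∃q ∃r (¬C(r) ∧ D(r,q)))
Move each ¬ inward, flipping quantifiers it crosses:
  (∃t ∀n (¬C(n) ∨ ¬C(t))) ∨ (∃q ∃r (¬C(r) ∧ D(r,q)))
Pull the quantifiers to the front (each side's bound variable is not free in the other side):
  ∃t ∀n ∃q ∃r (¬C(n) ∨ ¬C(t) ∨ ¬C(r) ∧ D(r,q))
The prefix is ∃t ∀n ∃q ∃r: 1 universal, 3 existential.

3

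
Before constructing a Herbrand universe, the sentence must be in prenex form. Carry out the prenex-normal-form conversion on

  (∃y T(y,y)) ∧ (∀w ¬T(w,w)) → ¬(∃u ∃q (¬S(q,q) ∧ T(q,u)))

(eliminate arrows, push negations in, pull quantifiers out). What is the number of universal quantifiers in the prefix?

Eliminate → and ↔ using ¬ and ∨.
  ¬((∃y T(y,y)) ∧ (∀w ¬T(w,w))) ∨ ¬(∃u ∃q (¬S(q,q) ∧ T(q,u)))
Drive negations inward (¬∀x A ≡ ∃x ¬A, ¬∃x A ≡ ∀x ¬A, De Morgan for ∧/∨):
  (∀y ¬T(y,y)) ∨ (∃w T(w,w)) ∨ (∀u ∀q (S(q,q) ∨ ¬T(q,u)))
All bound variables are already distinct, so no renaming is needed.
Extract every quantifier outward, since the variables are now distinct and don't occur free across branches:
  ∀y ∃w ∀u ∀q (¬T(y,y) ∨ T(w,w) ∨ S(q,q) ∨ ¬T(q,u))
The prefix is ∀y ∃w ∀u ∀q: 3 universal, 1 existential.

3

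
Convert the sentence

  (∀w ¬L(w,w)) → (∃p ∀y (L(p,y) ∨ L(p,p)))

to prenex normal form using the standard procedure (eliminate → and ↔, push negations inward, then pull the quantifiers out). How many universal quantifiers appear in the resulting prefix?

First replace A → B with ¬A ∨ B.
  ¬(∀w ¬L(w,w)) ∨ (∃p ∀y (L(p,y) ∨ L(p,p)))
Drive negations inward (¬∀x A ≡ ∃x ¬A, ¬∃x A ≡ ∀x ¬A, De Morgan for ∧/∨):
  (∃w L(w,w)) ∨ (∃p ∀y (L(p,y) ∨ L(p,p)))
All bound variables are already distinct, so no renaming is needed.
Finally move all quantifiers to the prefix:
  ∃w ∃p ∀y (L(w,w) ∨ L(p,y) ∨ L(p,p))
The prefix is ∃w ∃p ∀y: 1 universal, 2 existential.

1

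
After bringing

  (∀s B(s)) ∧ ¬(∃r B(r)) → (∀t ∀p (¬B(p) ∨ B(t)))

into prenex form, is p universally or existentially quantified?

Eliminate → and ↔ using ¬ and ∨.
  ¬((∀s B(s)) ∧ ¬(∃r B(r))) ∨ (∀t ∀p (¬B(p) ∨ B(t)))
Move each ¬ inward, flipping quantifiers it crosses:
  (∃s ¬B(s)) ∨ (∃r B(r)) ∨ (∀t ∀p (¬B(p) ∨ B(t)))
All bound variables are already distinct, so no renaming is needed.
Extract every quantifier outward, since the variables are now distinct and don't occur free across branches:
  ∃s ∃r ∀t ∀p (¬B(s) ∨ B(r) ∨ ¬B(p) ∨ B(t))
The quantifier ∀p sits under an even number of negations (counting the antecedent side of each →), so it remains universal.

universal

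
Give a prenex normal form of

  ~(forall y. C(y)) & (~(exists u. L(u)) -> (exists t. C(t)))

Rewrite implications/biconditionals: A → B as ¬A ∨ B.
  ~(forall y. C(y)) & (~~(exists u. L(u)) | (exists t. C(t)))
Move each ¬ inward, flipping quantifiers it crosses:
  (exists y. ~C(y)) & ((exists u. L(u)) | (exists t. C(t)))
All bound variables are already distinct, so no renaming is needed.
Finally move all quantifiers to the prefix:
  exists y. exists u. exists t. (~C(y) & (L(u) | C(t)))

exists y. exists u. exists t. (~C(y) & (L(u) | C(t)))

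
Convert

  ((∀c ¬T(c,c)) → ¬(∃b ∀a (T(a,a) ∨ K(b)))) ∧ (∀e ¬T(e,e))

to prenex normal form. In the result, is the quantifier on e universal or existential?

First replace A → B with ¬A ∨ B.
  (¬(∀c ¬T(c,c)) ∨ ¬(∃b ∀a (T(a,a) ∨ K(b)))) ∧ (∀e ¬T(e,e))
Drive negations inward (¬∀x A ≡ ∃x ¬A, ¬∃x A ≡ ∀x ¬A, De Morgan for ∧/∨):
  ((∃c T(c,c)) ∨ (∀b ∃a (¬T(a,a) ∧ ¬K(b)))) ∧ (∀e ¬T(e,e))
Pull the quantifiers to the front (each side's bound variable is not free in the other side):
  ∃c ∀b ∃a ∀e ((T(c,c) ∨ ¬T(a,a) ∧ ¬K(b)) ∧ ¬T(e,e))
The quantifier ∀e sits under an even number of negations (counting the antecedent side of each →), so it remains universal.

universal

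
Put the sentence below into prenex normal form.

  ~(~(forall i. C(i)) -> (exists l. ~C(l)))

exists i. forall l. (~C(i) & C(l))

First replace A → B with ¬A ∨ B.
  ~(~~(forall i. C(i)) | (exists l. ~C(l)))
Move each ¬ inward, flipping quantifiers it crosses:
  (exists i. ~C(i)) & (forall l. C(l))
All bound variables are already distinct, so no renaming is needed.
Pull the quantifiers to the front (each side's bound variable is not free in the other side):
  exists i. forall l. (~C(i) & C(l))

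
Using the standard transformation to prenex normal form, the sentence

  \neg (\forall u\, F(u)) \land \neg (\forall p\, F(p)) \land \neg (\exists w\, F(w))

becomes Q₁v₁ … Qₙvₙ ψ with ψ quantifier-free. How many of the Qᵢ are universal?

Move each ¬ inward, flipping quantifiers it crosses:
  (\exists u\, \neg F(u)) \land (\exists p\, \neg F(p)) \land (\forall w\, \neg F(w))
All bound variables are already distinct, so no renaming is needed.
Pull the quantifiers to the front (each side's bound variable is not free in the other side):
  \exists u\, \exists p\, \forall w\, (\neg F(u) \land \neg F(p) \land \neg F(w))
The prefix is \exists u \exists p \forall w: 1 universal, 2 existential.

1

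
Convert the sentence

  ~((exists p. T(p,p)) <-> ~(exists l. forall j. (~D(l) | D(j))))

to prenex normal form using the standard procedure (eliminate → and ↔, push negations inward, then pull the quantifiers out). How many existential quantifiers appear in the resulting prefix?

3

First replace A → B with ¬A ∨ B; A ↔ B as (¬A ∨ B) ∧ (¬B ∨ A).
  ~((~(exists p. T(p,p)) | ~(exists l. forall j. (~D(l) | D(j)))) & (~~(exists l. forall j. (~D(l) | D(j))) | (exists p. T(p,p))))
Move each ¬ inward, flipping quantifiers it crosses:
  (exists p. T(p,p)) & (exists l. forall j. (~D(l) | D(j))) | (forall l. exists j. (D(l) & ~D(j))) & (forall p. ~T(p,p))
Standardize variables apart so no two quantifiers bind the same name: l↦c, j↦v, p↦x.
  (exists p. T(p,p)) & (exists l. forall j. (~D(l) | D(j))) | (forall c. exists v. (D(c) & ~D(v))) & (forall x. ~T(x,x))
Pull the quantifiers to the front (each side's bound variable is not free in the other side):
  exists p. exists l. forall j. forall c. exists v. forall x. (T(p,p) & (~D(l) | D(j)) | D(c) & ~D(v) & ~T(x,x))
The prefix is exists p exists l forall j forall c exists v forall x: 3 universal, 3 existential.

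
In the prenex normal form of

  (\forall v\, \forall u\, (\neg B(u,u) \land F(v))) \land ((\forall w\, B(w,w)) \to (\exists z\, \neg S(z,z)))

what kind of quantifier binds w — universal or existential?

Eliminate → and ↔ using ¬ and ∨.
  (\forall v\, \forall u\, (\neg B(u,u) \land F(v))) \land (\neg (\forall w\, B(w,w)) \lor (\exists z\, \neg S(z,z)))
Drive negations inward (¬∀x A ≡ ∃x ¬A, ¬∃x A ≡ ∀x ¬A, De Morgan for ∧/∨):
  (\forall v\, \forall u\, (\neg B(u,u) \land F(v))) \land ((\exists w\, \neg B(w,w)) \lor (\exists z\, \neg S(z,z)))
All bound variables are already distinct, so no renaming is needed.
Extract every quantifier outward, since the variables are now distinct and don't occur free across branches:
  \forall v\, \forall u\, \exists w\, \exists z\, (\neg B(u,u) \land F(v) \land (\neg B(w,w) \lor \neg S(z,z)))
The quantifier \forall w sits under an odd number of negations (counting the antecedent side of each →), so it flips to \exists w.

existential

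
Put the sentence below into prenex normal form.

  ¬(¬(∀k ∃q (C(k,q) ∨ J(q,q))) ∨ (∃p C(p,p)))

∀k ∃q ∀p ((C(k,q) ∨ J(q,q)) ∧ ¬C(p,p))

Push ¬ through the quantifiers and connectives to reach negation normal form:
  (∀k ∃q (C(k,q) ∨ J(q,q))) ∧ (∀p ¬C(p,p))
All bound variables are already distinct, so no renaming is needed.
Extract every quantifier outward, since the variables are now distinct and don't occur free across branches:
  ∀k ∃q ∀p ((C(k,q) ∨ J(q,q)) ∧ ¬C(p,p))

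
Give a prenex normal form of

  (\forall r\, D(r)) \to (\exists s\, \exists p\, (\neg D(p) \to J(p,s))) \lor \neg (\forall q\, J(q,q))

\exists r\, \exists s\, \exists p\, \exists q\, (\neg D(r) \lor D(p) \lor J(p,s) \lor \neg J(q,q))

Eliminate → and ↔ using ¬ and ∨.
  \neg (\forall r\, D(r)) \lor (\exists s\, \exists p\, (\neg \neg D(p) \lor J(p,s))) \lor \neg (\forall q\, J(q,q))
Drive negations inward (¬∀x A ≡ ∃x ¬A, ¬∃x A ≡ ∀x ¬A, De Morgan for ∧/∨):
  (\exists r\, \neg D(r)) \lor (\exists s\, \exists p\, (D(p) \lor J(p,s))) \lor (\exists q\, \neg J(q,q))
Pull the quantifiers to the front (each side's bound variable is not free in the other side):
  \exists r\, \exists s\, \exists p\, \exists q\, (\neg D(r) \lor D(p) \lor J(p,s) \lor \neg J(q,q))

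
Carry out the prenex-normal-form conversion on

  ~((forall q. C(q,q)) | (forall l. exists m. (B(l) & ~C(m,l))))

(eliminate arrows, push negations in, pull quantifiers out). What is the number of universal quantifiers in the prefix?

1

Move each ¬ inward, flipping quantifiers it crosses:
  (exists q. ~C(q,q)) & (exists l. forall m. (~B(l) | C(m,l)))
All bound variables are already distinct, so no renaming is needed.
Extract every quantifier outward, since the variables are now distinct and don't occur free across branches:
  exists q. exists l. forall m. (~C(q,q) & (~B(l) | C(m,l)))
The prefix is exists q exists l forall m: 1 universal, 2 existential.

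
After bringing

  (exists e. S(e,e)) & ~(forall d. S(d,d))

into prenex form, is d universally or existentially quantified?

Drive negations inward (¬∀x A ≡ ∃x ¬A, ¬∃x A ≡ ∀x ¬A, De Morgan for ∧/∨):
  (exists e. S(e,e)) & (exists d. ~S(d,d))
All bound variables are already distinct, so no renaming is needed.
Pull the quantifiers to the front (each side's bound variable is not free in the other side):
  exists e. exists d. (S(e,e) & ~S(d,d))
The quantifier forall d sits under an odd number of negations, so it flips to exists d.

existential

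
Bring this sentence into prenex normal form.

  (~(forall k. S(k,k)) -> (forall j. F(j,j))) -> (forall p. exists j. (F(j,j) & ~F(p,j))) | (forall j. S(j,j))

exists k. exists j. forall p. exists x. forall v. (~S(k,k) & ~F(j,j) | F(x,x) & ~F(p,x) | S(v,v))

Rewrite implications/biconditionals: A → B as ¬A ∨ B.
  ~(~~(forall k. S(k,k)) | (forall j. F(j,j))) | (forall p. exists j. (F(j,j) & ~F(p,j))) | (forall j. S(j,j))
Push ¬ through the quantifiers and connectives to reach negation normal form:
  (exists k. ~S(k,k)) & (exists j. ~F(j,j)) | (forall p. exists j. (F(j,j) & ~F(p,j))) | (forall j. S(j,j))
Standardize variables apart so no two quantifiers bind the same name: j↦x, j↦v.
  (exists k. ~S(k,k)) & (exists j. ~F(j,j)) | (forall p. exists x. (F(x,x) & ~F(p,x))) | (forall v. S(v,v))
Pull the quantifiers to the front (each side's bound variable is not free in the other side):
  exists k. exists j. forall p. exists x. forall v. (~S(k,k) & ~F(j,j) | F(x,x) & ~F(p,x) | S(v,v))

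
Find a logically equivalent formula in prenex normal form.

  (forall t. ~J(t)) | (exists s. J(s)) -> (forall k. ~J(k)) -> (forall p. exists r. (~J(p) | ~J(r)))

exists t. forall s. exists k. forall p. exists r. (J(t) & ~J(s) | J(k) | ~J(p) | ~J(r))

Eliminate → and ↔ using ¬ and ∨.
  ~((forall t. ~J(t)) | (exists s. J(s))) | ~(forall k. ~J(k)) | (forall p. exists r. (~J(p) | ~J(r)))
Push ¬ through the quantifiers and connectives to reach negation normal form:
  (exists t. J(t)) & (forall s. ~J(s)) | (exists k. J(k)) | (forall p. exists r. (~J(p) | ~J(r)))
All bound variables are already distinct, so no renaming is needed.
Finally move all quantifiers to the prefix:
  exists t. forall s. exists k. forall p. exists r. (J(t) & ~J(s) | J(k) | ~J(p) | ~J(r))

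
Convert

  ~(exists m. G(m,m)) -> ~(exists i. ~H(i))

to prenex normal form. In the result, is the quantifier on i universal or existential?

universal

Rewrite implications/biconditionals: A → B as ¬A ∨ B.
  ~~(exists m. G(m,m)) | ~(exists i. ~H(i))
Drive negations inward (¬∀x A ≡ ∃x ¬A, ¬∃x A ≡ ∀x ¬A, De Morgan for ∧/∨):
  (exists m. G(m,m)) | (forall i. H(i))
All bound variables are already distinct, so no renaming is needed.
Extract every quantifier outward, since the variables are now distinct and don't occur free across branches:
  exists m. forall i. (G(m,m) | H(i))
The quantifier exists i sits under an odd number of negations (counting the antecedent side of each →), so it flips to forall i.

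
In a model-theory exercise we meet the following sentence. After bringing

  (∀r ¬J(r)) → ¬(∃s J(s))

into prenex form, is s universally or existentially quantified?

universal

First replace A → B with ¬A ∨ B.
  ¬(∀r ¬J(r)) ∨ ¬(∃s J(s))
Move each ¬ inward, flipping quantifiers it crosses:
  (∃r J(r)) ∨ (∀s ¬J(s))
All bound variables are already distinct, so no renaming is needed.
Finally move all quantifiers to the prefix:
  ∃r ∀s (J(r) ∨ ¬J(s))
The quantifier ∃s sits under an odd number of negations (counting the antecedent side of each →), so it flips to ∀s.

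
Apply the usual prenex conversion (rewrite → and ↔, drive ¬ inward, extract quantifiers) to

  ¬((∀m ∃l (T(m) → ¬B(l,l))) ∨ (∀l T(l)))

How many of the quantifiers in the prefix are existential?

Rewrite implications/biconditionals: A → B as ¬A ∨ B.
  ¬((∀m ∃l (¬T(m) ∨ ¬B(l,l))) ∨ (∀l T(l)))
Move each ¬ inward, flipping quantifiers it crosses:
  (∃m ∀l (T(m) ∧ B(l,l))) ∧ (∃l ¬T(l))
Standardize variables apart so no two quantifiers bind the same name: l↦u1.
  (∃m ∀l (T(m) ∧ B(l,l))) ∧ (∃u1 ¬T(u1))
Finally move all quantifiers to the prefix:
  ∃m ∀l ∃u1 (T(m) ∧ B(l,l) ∧ ¬T(u1))
The prefix is ∃m ∀l ∃u1: 1 universal, 2 existential.

2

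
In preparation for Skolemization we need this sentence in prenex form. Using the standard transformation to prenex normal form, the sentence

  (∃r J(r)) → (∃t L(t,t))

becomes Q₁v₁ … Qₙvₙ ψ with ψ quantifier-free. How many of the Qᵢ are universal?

Rewrite implications/biconditionals: A → B as ¬A ∨ B.
  ¬(∃r J(r)) ∨ (∃t L(t,t))
Drive negations inward (¬∀x A ≡ ∃x ¬A, ¬∃x A ≡ ∀x ¬A, De Morgan for ∧/∨):
  (∀r ¬J(r)) ∨ (∃t L(t,t))
All bound variables are already distinct, so no renaming is needed.
Pull the quantifiers to the front (each side's bound variable is not free in the other side):
  ∀r ∃t (¬J(r) ∨ L(t,t))
The prefix is ∀r ∃t: 1 universal, 1 existential.

1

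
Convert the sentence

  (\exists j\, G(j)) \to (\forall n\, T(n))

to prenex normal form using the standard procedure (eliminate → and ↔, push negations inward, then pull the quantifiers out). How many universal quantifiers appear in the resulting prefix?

Rewrite implications/biconditionals: A → B as ¬A ∨ B.
  \neg (\exists j\, G(j)) \lor (\forall n\, T(n))
Drive negations inward (¬∀x A ≡ ∃x ¬A, ¬∃x A ≡ ∀x ¬A, De Morgan for ∧/∨):
  (\forall j\, \neg G(j)) \lor (\forall n\, T(n))
All bound variables are already distinct, so no renaming is needed.
Extract every quantifier outward, since the variables are now distinct and don't occur free across branches:
  \forall j\, \forall n\, (\neg G(j) \lor T(n))
The prefix is \forall j \forall n: 2 universal, 0 existential.

2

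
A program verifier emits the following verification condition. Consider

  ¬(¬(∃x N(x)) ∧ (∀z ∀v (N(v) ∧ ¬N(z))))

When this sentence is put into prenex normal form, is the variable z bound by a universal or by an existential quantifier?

Drive negations inward (¬∀x A ≡ ∃x ¬A, ¬∃x A ≡ ∀x ¬A, De Morgan for ∧/∨):
  (∃x N(x)) ∨ (∃z ∃v (¬N(v) ∨ N(z)))
All bound variables are already distinct, so no renaming is needed.
Finally move all quantifiers to the prefix:
  ∃x ∃z ∃v (N(x) ∨ ¬N(v) ∨ N(z))
The quantifier ∀z sits under an odd number of negations, so it flips to ∃z.

existential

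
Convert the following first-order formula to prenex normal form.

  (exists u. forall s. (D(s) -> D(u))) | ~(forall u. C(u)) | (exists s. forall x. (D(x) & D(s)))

exists u. forall s. exists w1. exists c. forall x. (~D(s) | D(u) | ~C(w1) | D(x) & D(c))

First replace A → B with ¬A ∨ B.
  (exists u. forall s. (~D(s) | D(u))) | ~(forall u. C(u)) | (exists s. forall x. (D(x) & D(s)))
Drive negations inward (¬∀x A ≡ ∃x ¬A, ¬∃x A ≡ ∀x ¬A, De Morgan for ∧/∨):
  (exists u. forall s. (~D(s) | D(u))) | (exists u. ~C(u)) | (exists s. forall x. (D(x) & D(s)))
Standardize variables apart so no two quantifiers bind the same name: u↦w1, s↦c.
  (exists u. forall s. (~D(s) | D(u))) | (exists w1. ~C(w1)) | (exists c. forall x. (D(x) & D(c)))
Pull the quantifiers to the front (each side's bound variable is not free in the other side):
  exists u. forall s. exists w1. exists c. forall x. (~D(s) | D(u) | ~C(w1) | D(x) & D(c))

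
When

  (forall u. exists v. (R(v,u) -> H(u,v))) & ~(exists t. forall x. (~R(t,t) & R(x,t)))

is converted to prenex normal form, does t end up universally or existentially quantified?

universal

First replace A → B with ¬A ∨ B.
  (forall u. exists v. (~R(v,u) | H(u,v))) & ~(exists t. forall x. (~R(t,t) & R(x,t)))
Push ¬ through the quantifiers and connectives to reach negation normal form:
  (forall u. exists v. (~R(v,u) | H(u,v))) & (forall t. exists x. (R(t,t) | ~R(x,t)))
All bound variables are already distinct, so no renaming is needed.
Finally move all quantifiers to the prefix:
  forall u. exists v. forall t. exists x. ((~R(v,u) | H(u,v)) & (R(t,t) | ~R(x,t)))
The quantifier exists t sits under an odd number of negations (counting the antecedent side of each →), so it flips to forall t.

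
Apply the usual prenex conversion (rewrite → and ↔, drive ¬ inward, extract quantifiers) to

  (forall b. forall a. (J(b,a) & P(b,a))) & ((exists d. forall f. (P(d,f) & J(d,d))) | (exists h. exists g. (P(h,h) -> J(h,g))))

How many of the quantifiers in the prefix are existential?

3

Eliminate → and ↔ using ¬ and ∨.
  (forall b. forall a. (J(b,a) & P(b,a))) & ((exists d. forall f. (P(d,f) & J(d,d))) | (exists h. exists g. (~P(h,h) | J(h,g))))
Finally move all quantifiers to the prefix:
  forall b. forall a. exists d. forall f. exists h. exists g. (J(b,a) & P(b,a) & (P(d,f) & J(d,d) | ~P(h,h) | J(h,g)))
The prefix is forall b forall a exists d forall f exists h exists g: 3 universal, 3 existential.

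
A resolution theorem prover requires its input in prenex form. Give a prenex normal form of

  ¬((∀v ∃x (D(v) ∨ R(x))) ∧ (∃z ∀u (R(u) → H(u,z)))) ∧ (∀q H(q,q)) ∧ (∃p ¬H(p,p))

∃v ∀x ∀z ∃u ∀q ∃p ((¬D(v) ∧ ¬R(x) ∨ R(u) ∧ ¬H(u,z)) ∧ H(q,q) ∧ ¬H(p,p))

Rewrite implications/biconditionals: A → B as ¬A ∨ B.
  ¬((∀v ∃x (D(v) ∨ R(x))) ∧ (∃z ∀u (¬R(u) ∨ H(u,z)))) ∧ (∀q H(q,q)) ∧ (∃p ¬H(p,p))
Drive negations inward (¬∀x A ≡ ∃x ¬A, ¬∃x A ≡ ∀x ¬A, De Morgan for ∧/∨):
  ((∃v ∀x (¬D(v) ∧ ¬R(x))) ∨ (∀z ∃u (R(u) ∧ ¬H(u,z)))) ∧ (∀q H(q,q)) ∧ (∃p ¬H(p,p))
All bound variables are already distinct, so no renaming is needed.
Pull the quantifiers to the front (each side's bound variable is not free in the other side):
  ∃v ∀x ∀z ∃u ∀q ∃p ((¬D(v) ∧ ¬R(x) ∨ R(u) ∧ ¬H(u,z)) ∧ H(q,q) ∧ ¬H(p,p))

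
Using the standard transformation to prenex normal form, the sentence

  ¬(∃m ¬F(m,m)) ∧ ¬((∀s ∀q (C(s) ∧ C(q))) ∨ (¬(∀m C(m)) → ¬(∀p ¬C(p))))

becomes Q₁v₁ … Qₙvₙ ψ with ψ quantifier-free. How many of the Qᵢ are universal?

Rewrite implications/biconditionals: A → B as ¬A ∨ B.
  ¬(∃m ¬F(m,m)) ∧ ¬((∀s ∀q (C(s) ∧ C(q))) ∨ ¬¬(∀m C(m)) ∨ ¬(∀p ¬C(p)))
Move each ¬ inward, flipping quantifiers it crosses:
  (∀m F(m,m)) ∧ (∃s ∃q (¬C(s) ∨ ¬C(q))) ∧ (∃m ¬C(m)) ∧ (∀p ¬C(p))
Rename bound variables to avoid capture: m↦u.
  (∀m F(m,m)) ∧ (∃s ∃q (¬C(s) ∨ ¬C(q))) ∧ (∃u ¬C(u)) ∧ (∀p ¬C(p))
Finally move all quantifiers to the prefix:
  ∀m ∃s ∃q ∃u ∀p (F(m,m) ∧ (¬C(s) ∨ ¬C(q)) ∧ ¬C(u) ∧ ¬C(p))
The prefix is ∀m ∃s ∃q ∃u ∀p: 2 universal, 3 existential.

2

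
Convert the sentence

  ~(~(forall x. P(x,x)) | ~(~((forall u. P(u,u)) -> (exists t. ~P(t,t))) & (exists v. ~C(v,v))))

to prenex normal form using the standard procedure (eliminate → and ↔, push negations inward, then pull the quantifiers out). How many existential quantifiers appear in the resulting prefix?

Eliminate → and ↔ using ¬ and ∨.
  ~(~(forall x. P(x,x)) | ~(~(~(forall u. P(u,u)) | (exists t. ~P(t,t))) & (exists v. ~C(v,v))))
Push ¬ through the quantifiers and connectives to reach negation normal form:
  (forall x. P(x,x)) & (forall u. P(u,u)) & (forall t. P(t,t)) & (exists v. ~C(v,v))
Pull the quantifiers to the front (each side's bound variable is not free in the other side):
  forall x. forall u. forall t. exists v. (P(x,x) & P(u,u) & P(t,t) & ~C(v,v))
The prefix is forall x forall u forall t exists v: 3 universal, 1 existential.

1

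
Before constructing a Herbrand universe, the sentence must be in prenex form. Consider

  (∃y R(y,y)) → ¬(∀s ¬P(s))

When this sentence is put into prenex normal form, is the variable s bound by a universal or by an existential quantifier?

existential

First replace A → B with ¬A ∨ B.
  ¬(∃y R(y,y)) ∨ ¬(∀s ¬P(s))
Move each ¬ inward, flipping quantifiers it crosses:
  (∀y ¬R(y,y)) ∨ (∃s P(s))
All bound variables are already distinct, so no renaming is needed.
Finally move all quantifiers to the prefix:
  ∀y ∃s (¬R(y,y) ∨ P(s))
The quantifier ∀s sits under an odd number of negations (counting the antecedent side of each →), so it flips to ∃s.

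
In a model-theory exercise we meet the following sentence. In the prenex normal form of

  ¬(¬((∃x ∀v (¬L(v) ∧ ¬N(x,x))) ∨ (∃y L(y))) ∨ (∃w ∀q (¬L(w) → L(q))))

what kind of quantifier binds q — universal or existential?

existential

Rewrite implications/biconditionals: A → B as ¬A ∨ B.
  ¬(¬((∃x ∀v (¬L(v) ∧ ¬N(x,x))) ∨ (∃y L(y))) ∨ (∃w ∀q (¬¬L(w) ∨ L(q))))
Move each ¬ inward, flipping quantifiers it crosses:
  ((∃x ∀v (¬L(v) ∧ ¬N(x,x))) ∨ (∃y L(y))) ∧ (∀w ∃q (¬L(w) ∧ ¬L(q)))
Finally move all quantifiers to the prefix:
  ∃x ∀v ∃y ∀w ∃q ((¬L(v) ∧ ¬N(x,x) ∨ L(y)) ∧ ¬L(w) ∧ ¬L(q))
The quantifier ∀q sits under an odd number of negations (counting the antecedent side of each →), so it flips to ∃q.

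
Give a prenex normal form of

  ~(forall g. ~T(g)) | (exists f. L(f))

exists g. exists f. (T(g) | L(f))

Drive negations inward (¬∀x A ≡ ∃x ¬A, ¬∃x A ≡ ∀x ¬A, De Morgan for ∧/∨):
  (exists g. T(g)) | (exists f. L(f))
All bound variables are already distinct, so no renaming is needed.
Extract every quantifier outward, since the variables are now distinct and don't occur free across branches:
  exists g. exists f. (T(g) | L(f))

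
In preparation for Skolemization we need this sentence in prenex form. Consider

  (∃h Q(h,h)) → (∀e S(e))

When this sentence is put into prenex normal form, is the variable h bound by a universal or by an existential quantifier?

Eliminate → and ↔ using ¬ and ∨.
  ¬(∃h Q(h,h)) ∨ (∀e S(e))
Push ¬ through the quantifiers and connectives to reach negation normal form:
  (∀h ¬Q(h,h)) ∨ (∀e S(e))
All bound variables are already distinct, so no renaming is needed.
Pull the quantifiers to the front (each side's bound variable is not free in the other side):
  ∀h ∀e (¬Q(h,h) ∨ S(e))
The quantifier ∃h sits under an odd number of negations (counting the antecedent side of each →), so it flips to ∀h.

universal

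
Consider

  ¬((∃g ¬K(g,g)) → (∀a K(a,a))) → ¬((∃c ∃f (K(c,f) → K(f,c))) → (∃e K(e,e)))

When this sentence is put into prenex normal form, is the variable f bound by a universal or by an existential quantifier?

existential

First replace A → B with ¬A ∨ B.
  ¬¬(¬(∃g ¬K(g,g)) ∨ (∀a K(a,a))) ∨ ¬(¬(∃c ∃f (¬K(c,f) ∨ K(f,c))) ∨ (∃e K(e,e)))
Drive negations inward (¬∀x A ≡ ∃x ¬A, ¬∃x A ≡ ∀x ¬A, De Morgan for ∧/∨):
  (∀g K(g,g)) ∨ (∀a K(a,a)) ∨ (∃c ∃f (¬K(c,f) ∨ K(f,c))) ∧ (∀e ¬K(e,e))
Extract every quantifier outward, since the variables are now distinct and don't occur free across branches:
  ∀g ∀a ∃c ∃f ∀e (K(g,g) ∨ K(a,a) ∨ (¬K(c,f) ∨ K(f,c)) ∧ ¬K(e,e))
The quantifier ∃f sits under an even number of negations (counting the antecedent side of each →), so it remains existential.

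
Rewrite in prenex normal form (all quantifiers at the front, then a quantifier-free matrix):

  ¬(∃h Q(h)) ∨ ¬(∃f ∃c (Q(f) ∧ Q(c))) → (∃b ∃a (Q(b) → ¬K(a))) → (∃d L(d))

First replace A → B with ¬A ∨ B.
  ¬(¬(∃h Q(h)) ∨ ¬(∃f ∃c (Q(f) ∧ Q(c)))) ∨ ¬(∃b ∃a (¬Q(b) ∨ ¬K(a))) ∨ (∃d L(d))
Move each ¬ inward, flipping quantifiers it crosses:
  (∃h Q(h)) ∧ (∃f ∃c (Q(f) ∧ Q(c))) ∨ (∀b ∀a (Q(b) ∧ K(a))) ∨ (∃d L(d))
Pull the quantifiers to the front (each side's bound variable is not free in the other side):
  ∃h ∃f ∃c ∀b ∀a ∃d (Q(h) ∧ Q(f) ∧ Q(c) ∨ Q(b) ∧ K(a) ∨ L(d))

∃h ∃f ∃c ∀b ∀a ∃d (Q(h) ∧ Q(f) ∧ Q(c) ∨ Q(b) ∧ K(a) ∨ L(d))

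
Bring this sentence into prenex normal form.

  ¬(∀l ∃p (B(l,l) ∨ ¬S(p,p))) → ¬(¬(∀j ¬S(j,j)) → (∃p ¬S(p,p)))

∀l ∃p ∃j ∀q (B(l,l) ∨ ¬S(p,p) ∨ S(j,j) ∧ S(q,q))

Rewrite implications/biconditionals: A → B as ¬A ∨ B.
  ¬¬(∀l ∃p (B(l,l) ∨ ¬S(p,p))) ∨ ¬(¬¬(∀j ¬S(j,j)) ∨ (∃p ¬S(p,p)))
Drive negations inward (¬∀x A ≡ ∃x ¬A, ¬∃x A ≡ ∀x ¬A, De Morgan for ∧/∨):
  (∀l ∃p (B(l,l) ∨ ¬S(p,p))) ∨ (∃j S(j,j)) ∧ (∀p S(p,p))
Rename bound variables to avoid capture: p↦q.
  (∀l ∃p (B(l,l) ∨ ¬S(p,p))) ∨ (∃j S(j,j)) ∧ (∀q S(q,q))
Finally move all quantifiers to the prefix:
  ∀l ∃p ∃j ∀q (B(l,l) ∨ ¬S(p,p) ∨ S(j,j) ∧ S(q,q))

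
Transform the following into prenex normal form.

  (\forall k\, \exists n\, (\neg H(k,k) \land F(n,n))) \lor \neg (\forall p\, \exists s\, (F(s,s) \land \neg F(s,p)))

\forall k\, \exists n\, \exists p\, \forall s\, (\neg H(k,k) \land F(n,n) \lor \neg F(s,s) \lor F(s,p))

Move each ¬ inward, flipping quantifiers it crosses:
  (\forall k\, \exists n\, (\neg H(k,k) \land F(n,n))) \lor (\exists p\, \forall s\, (\neg F(s,s) \lor F(s,p)))
All bound variables are already distinct, so no renaming is needed.
Finally move all quantifiers to the prefix:
  \forall k\, \exists n\, \exists p\, \forall s\, (\neg H(k,k) \land F(n,n) \lor \neg F(s,s) \lor F(s,p))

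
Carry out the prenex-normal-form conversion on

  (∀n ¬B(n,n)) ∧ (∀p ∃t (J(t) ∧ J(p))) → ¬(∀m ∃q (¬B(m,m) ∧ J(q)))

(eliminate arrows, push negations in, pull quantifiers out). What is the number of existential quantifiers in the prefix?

Rewrite implications/biconditionals: A → B as ¬A ∨ B.
  ¬((∀n ¬B(n,n)) ∧ (∀p ∃t (J(t) ∧ J(p)))) ∨ ¬(∀m ∃q (¬B(m,m) ∧ J(q)))
Drive negations inward (¬∀x A ≡ ∃x ¬A, ¬∃x A ≡ ∀x ¬A, De Morgan for ∧/∨):
  (∃n B(n,n)) ∨ (∃p ∀t (¬J(t) ∨ ¬J(p))) ∨ (∃m ∀q (B(m,m) ∨ ¬J(q)))
All bound variables are already distinct, so no renaming is needed.
Extract every quantifier outward, since the variables are now distinct and don't occur free across branches:
  ∃n ∃p ∀t ∃m ∀q (B(n,n) ∨ ¬J(t) ∨ ¬J(p) ∨ B(m,m) ∨ ¬J(q))
The prefix is ∃n ∃p ∀t ∃m ∀q: 2 universal, 3 existential.

3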